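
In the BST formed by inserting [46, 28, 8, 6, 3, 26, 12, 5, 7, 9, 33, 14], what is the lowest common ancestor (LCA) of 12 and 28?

Tree insertion order: [46, 28, 8, 6, 3, 26, 12, 5, 7, 9, 33, 14]
Tree (level-order array): [46, 28, None, 8, 33, 6, 26, None, None, 3, 7, 12, None, None, 5, None, None, 9, 14]
In a BST, the LCA of p=12, q=28 is the first node v on the
root-to-leaf path with p <= v <= q (go left if both < v, right if both > v).
Walk from root:
  at 46: both 12 and 28 < 46, go left
  at 28: 12 <= 28 <= 28, this is the LCA
LCA = 28


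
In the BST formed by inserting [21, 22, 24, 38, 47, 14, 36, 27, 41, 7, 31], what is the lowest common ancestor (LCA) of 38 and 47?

Tree insertion order: [21, 22, 24, 38, 47, 14, 36, 27, 41, 7, 31]
Tree (level-order array): [21, 14, 22, 7, None, None, 24, None, None, None, 38, 36, 47, 27, None, 41, None, None, 31]
In a BST, the LCA of p=38, q=47 is the first node v on the
root-to-leaf path with p <= v <= q (go left if both < v, right if both > v).
Walk from root:
  at 21: both 38 and 47 > 21, go right
  at 22: both 38 and 47 > 22, go right
  at 24: both 38 and 47 > 24, go right
  at 38: 38 <= 38 <= 47, this is the LCA
LCA = 38


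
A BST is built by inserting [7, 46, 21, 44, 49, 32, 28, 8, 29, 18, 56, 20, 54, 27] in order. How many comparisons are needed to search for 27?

Search path for 27: 7 -> 46 -> 21 -> 44 -> 32 -> 28 -> 27
Found: True
Comparisons: 7


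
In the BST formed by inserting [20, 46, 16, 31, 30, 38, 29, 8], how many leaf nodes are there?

Tree built from: [20, 46, 16, 31, 30, 38, 29, 8]
Tree (level-order array): [20, 16, 46, 8, None, 31, None, None, None, 30, 38, 29]
Rule: A leaf has 0 children.
Per-node child counts:
  node 20: 2 child(ren)
  node 16: 1 child(ren)
  node 8: 0 child(ren)
  node 46: 1 child(ren)
  node 31: 2 child(ren)
  node 30: 1 child(ren)
  node 29: 0 child(ren)
  node 38: 0 child(ren)
Matching nodes: [8, 29, 38]
Count of leaf nodes: 3


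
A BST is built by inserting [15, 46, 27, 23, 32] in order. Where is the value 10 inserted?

Starting tree (level order): [15, None, 46, 27, None, 23, 32]
Insertion path: 15
Result: insert 10 as left child of 15
Final tree (level order): [15, 10, 46, None, None, 27, None, 23, 32]


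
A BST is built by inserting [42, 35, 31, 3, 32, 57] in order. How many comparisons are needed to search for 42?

Search path for 42: 42
Found: True
Comparisons: 1


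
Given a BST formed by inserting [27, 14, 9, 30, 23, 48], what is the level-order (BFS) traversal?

Tree insertion order: [27, 14, 9, 30, 23, 48]
Tree (level-order array): [27, 14, 30, 9, 23, None, 48]
BFS from the root, enqueuing left then right child of each popped node:
  queue [27] -> pop 27, enqueue [14, 30], visited so far: [27]
  queue [14, 30] -> pop 14, enqueue [9, 23], visited so far: [27, 14]
  queue [30, 9, 23] -> pop 30, enqueue [48], visited so far: [27, 14, 30]
  queue [9, 23, 48] -> pop 9, enqueue [none], visited so far: [27, 14, 30, 9]
  queue [23, 48] -> pop 23, enqueue [none], visited so far: [27, 14, 30, 9, 23]
  queue [48] -> pop 48, enqueue [none], visited so far: [27, 14, 30, 9, 23, 48]
Result: [27, 14, 30, 9, 23, 48]


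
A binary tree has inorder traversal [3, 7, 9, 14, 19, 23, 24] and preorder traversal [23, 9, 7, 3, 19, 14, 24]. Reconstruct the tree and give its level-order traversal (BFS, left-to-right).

Inorder:  [3, 7, 9, 14, 19, 23, 24]
Preorder: [23, 9, 7, 3, 19, 14, 24]
Algorithm: preorder visits root first, so consume preorder in order;
for each root, split the current inorder slice at that value into
left-subtree inorder and right-subtree inorder, then recurse.
Recursive splits:
  root=23; inorder splits into left=[3, 7, 9, 14, 19], right=[24]
  root=9; inorder splits into left=[3, 7], right=[14, 19]
  root=7; inorder splits into left=[3], right=[]
  root=3; inorder splits into left=[], right=[]
  root=19; inorder splits into left=[14], right=[]
  root=14; inorder splits into left=[], right=[]
  root=24; inorder splits into left=[], right=[]
Reconstructed level-order: [23, 9, 24, 7, 19, 3, 14]


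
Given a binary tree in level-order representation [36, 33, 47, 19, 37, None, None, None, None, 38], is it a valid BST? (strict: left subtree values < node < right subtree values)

Level-order array: [36, 33, 47, 19, 37, None, None, None, None, 38]
Validate using subtree bounds (lo, hi): at each node, require lo < value < hi,
then recurse left with hi=value and right with lo=value.
Preorder trace (stopping at first violation):
  at node 36 with bounds (-inf, +inf): OK
  at node 33 with bounds (-inf, 36): OK
  at node 19 with bounds (-inf, 33): OK
  at node 37 with bounds (33, 36): VIOLATION
Node 37 violates its bound: not (33 < 37 < 36).
Result: Not a valid BST


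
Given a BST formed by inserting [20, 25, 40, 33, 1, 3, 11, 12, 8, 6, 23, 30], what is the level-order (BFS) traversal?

Tree insertion order: [20, 25, 40, 33, 1, 3, 11, 12, 8, 6, 23, 30]
Tree (level-order array): [20, 1, 25, None, 3, 23, 40, None, 11, None, None, 33, None, 8, 12, 30, None, 6]
BFS from the root, enqueuing left then right child of each popped node:
  queue [20] -> pop 20, enqueue [1, 25], visited so far: [20]
  queue [1, 25] -> pop 1, enqueue [3], visited so far: [20, 1]
  queue [25, 3] -> pop 25, enqueue [23, 40], visited so far: [20, 1, 25]
  queue [3, 23, 40] -> pop 3, enqueue [11], visited so far: [20, 1, 25, 3]
  queue [23, 40, 11] -> pop 23, enqueue [none], visited so far: [20, 1, 25, 3, 23]
  queue [40, 11] -> pop 40, enqueue [33], visited so far: [20, 1, 25, 3, 23, 40]
  queue [11, 33] -> pop 11, enqueue [8, 12], visited so far: [20, 1, 25, 3, 23, 40, 11]
  queue [33, 8, 12] -> pop 33, enqueue [30], visited so far: [20, 1, 25, 3, 23, 40, 11, 33]
  queue [8, 12, 30] -> pop 8, enqueue [6], visited so far: [20, 1, 25, 3, 23, 40, 11, 33, 8]
  queue [12, 30, 6] -> pop 12, enqueue [none], visited so far: [20, 1, 25, 3, 23, 40, 11, 33, 8, 12]
  queue [30, 6] -> pop 30, enqueue [none], visited so far: [20, 1, 25, 3, 23, 40, 11, 33, 8, 12, 30]
  queue [6] -> pop 6, enqueue [none], visited so far: [20, 1, 25, 3, 23, 40, 11, 33, 8, 12, 30, 6]
Result: [20, 1, 25, 3, 23, 40, 11, 33, 8, 12, 30, 6]


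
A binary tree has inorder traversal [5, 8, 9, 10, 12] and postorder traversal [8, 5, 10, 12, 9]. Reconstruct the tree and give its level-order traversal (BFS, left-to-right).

Inorder:   [5, 8, 9, 10, 12]
Postorder: [8, 5, 10, 12, 9]
Algorithm: postorder visits root last, so walk postorder right-to-left;
each value is the root of the current inorder slice — split it at that
value, recurse on the right subtree first, then the left.
Recursive splits:
  root=9; inorder splits into left=[5, 8], right=[10, 12]
  root=12; inorder splits into left=[10], right=[]
  root=10; inorder splits into left=[], right=[]
  root=5; inorder splits into left=[], right=[8]
  root=8; inorder splits into left=[], right=[]
Reconstructed level-order: [9, 5, 12, 8, 10]


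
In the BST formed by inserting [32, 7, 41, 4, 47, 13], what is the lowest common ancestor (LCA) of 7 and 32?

Tree insertion order: [32, 7, 41, 4, 47, 13]
Tree (level-order array): [32, 7, 41, 4, 13, None, 47]
In a BST, the LCA of p=7, q=32 is the first node v on the
root-to-leaf path with p <= v <= q (go left if both < v, right if both > v).
Walk from root:
  at 32: 7 <= 32 <= 32, this is the LCA
LCA = 32


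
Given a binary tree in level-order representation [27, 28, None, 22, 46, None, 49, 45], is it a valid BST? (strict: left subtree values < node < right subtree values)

Level-order array: [27, 28, None, 22, 46, None, 49, 45]
Validate using subtree bounds (lo, hi): at each node, require lo < value < hi,
then recurse left with hi=value and right with lo=value.
Preorder trace (stopping at first violation):
  at node 27 with bounds (-inf, +inf): OK
  at node 28 with bounds (-inf, 27): VIOLATION
Node 28 violates its bound: not (-inf < 28 < 27).
Result: Not a valid BST


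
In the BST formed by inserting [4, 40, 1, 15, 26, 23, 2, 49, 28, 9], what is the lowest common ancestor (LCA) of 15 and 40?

Tree insertion order: [4, 40, 1, 15, 26, 23, 2, 49, 28, 9]
Tree (level-order array): [4, 1, 40, None, 2, 15, 49, None, None, 9, 26, None, None, None, None, 23, 28]
In a BST, the LCA of p=15, q=40 is the first node v on the
root-to-leaf path with p <= v <= q (go left if both < v, right if both > v).
Walk from root:
  at 4: both 15 and 40 > 4, go right
  at 40: 15 <= 40 <= 40, this is the LCA
LCA = 40


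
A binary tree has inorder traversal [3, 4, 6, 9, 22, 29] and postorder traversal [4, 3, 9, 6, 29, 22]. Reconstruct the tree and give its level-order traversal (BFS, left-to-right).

Inorder:   [3, 4, 6, 9, 22, 29]
Postorder: [4, 3, 9, 6, 29, 22]
Algorithm: postorder visits root last, so walk postorder right-to-left;
each value is the root of the current inorder slice — split it at that
value, recurse on the right subtree first, then the left.
Recursive splits:
  root=22; inorder splits into left=[3, 4, 6, 9], right=[29]
  root=29; inorder splits into left=[], right=[]
  root=6; inorder splits into left=[3, 4], right=[9]
  root=9; inorder splits into left=[], right=[]
  root=3; inorder splits into left=[], right=[4]
  root=4; inorder splits into left=[], right=[]
Reconstructed level-order: [22, 6, 29, 3, 9, 4]


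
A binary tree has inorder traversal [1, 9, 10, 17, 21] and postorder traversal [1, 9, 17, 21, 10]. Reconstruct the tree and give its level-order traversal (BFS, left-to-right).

Inorder:   [1, 9, 10, 17, 21]
Postorder: [1, 9, 17, 21, 10]
Algorithm: postorder visits root last, so walk postorder right-to-left;
each value is the root of the current inorder slice — split it at that
value, recurse on the right subtree first, then the left.
Recursive splits:
  root=10; inorder splits into left=[1, 9], right=[17, 21]
  root=21; inorder splits into left=[17], right=[]
  root=17; inorder splits into left=[], right=[]
  root=9; inorder splits into left=[1], right=[]
  root=1; inorder splits into left=[], right=[]
Reconstructed level-order: [10, 9, 21, 1, 17]


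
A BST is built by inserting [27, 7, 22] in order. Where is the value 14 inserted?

Starting tree (level order): [27, 7, None, None, 22]
Insertion path: 27 -> 7 -> 22
Result: insert 14 as left child of 22
Final tree (level order): [27, 7, None, None, 22, 14]


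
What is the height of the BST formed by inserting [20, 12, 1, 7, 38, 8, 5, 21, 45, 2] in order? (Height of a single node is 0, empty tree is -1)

Insertion order: [20, 12, 1, 7, 38, 8, 5, 21, 45, 2]
Tree (level-order array): [20, 12, 38, 1, None, 21, 45, None, 7, None, None, None, None, 5, 8, 2]
Compute height bottom-up (empty subtree = -1):
  height(2) = 1 + max(-1, -1) = 0
  height(5) = 1 + max(0, -1) = 1
  height(8) = 1 + max(-1, -1) = 0
  height(7) = 1 + max(1, 0) = 2
  height(1) = 1 + max(-1, 2) = 3
  height(12) = 1 + max(3, -1) = 4
  height(21) = 1 + max(-1, -1) = 0
  height(45) = 1 + max(-1, -1) = 0
  height(38) = 1 + max(0, 0) = 1
  height(20) = 1 + max(4, 1) = 5
Height = 5


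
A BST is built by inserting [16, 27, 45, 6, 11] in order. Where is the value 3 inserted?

Starting tree (level order): [16, 6, 27, None, 11, None, 45]
Insertion path: 16 -> 6
Result: insert 3 as left child of 6
Final tree (level order): [16, 6, 27, 3, 11, None, 45]


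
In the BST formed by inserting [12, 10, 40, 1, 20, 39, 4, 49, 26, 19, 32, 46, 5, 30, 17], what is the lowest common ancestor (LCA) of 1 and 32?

Tree insertion order: [12, 10, 40, 1, 20, 39, 4, 49, 26, 19, 32, 46, 5, 30, 17]
Tree (level-order array): [12, 10, 40, 1, None, 20, 49, None, 4, 19, 39, 46, None, None, 5, 17, None, 26, None, None, None, None, None, None, None, None, 32, 30]
In a BST, the LCA of p=1, q=32 is the first node v on the
root-to-leaf path with p <= v <= q (go left if both < v, right if both > v).
Walk from root:
  at 12: 1 <= 12 <= 32, this is the LCA
LCA = 12


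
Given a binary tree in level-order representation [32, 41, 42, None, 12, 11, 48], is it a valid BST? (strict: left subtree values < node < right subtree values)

Level-order array: [32, 41, 42, None, 12, 11, 48]
Validate using subtree bounds (lo, hi): at each node, require lo < value < hi,
then recurse left with hi=value and right with lo=value.
Preorder trace (stopping at first violation):
  at node 32 with bounds (-inf, +inf): OK
  at node 41 with bounds (-inf, 32): VIOLATION
Node 41 violates its bound: not (-inf < 41 < 32).
Result: Not a valid BST


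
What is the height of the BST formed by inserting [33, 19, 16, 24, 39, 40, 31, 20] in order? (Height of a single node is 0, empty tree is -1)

Insertion order: [33, 19, 16, 24, 39, 40, 31, 20]
Tree (level-order array): [33, 19, 39, 16, 24, None, 40, None, None, 20, 31]
Compute height bottom-up (empty subtree = -1):
  height(16) = 1 + max(-1, -1) = 0
  height(20) = 1 + max(-1, -1) = 0
  height(31) = 1 + max(-1, -1) = 0
  height(24) = 1 + max(0, 0) = 1
  height(19) = 1 + max(0, 1) = 2
  height(40) = 1 + max(-1, -1) = 0
  height(39) = 1 + max(-1, 0) = 1
  height(33) = 1 + max(2, 1) = 3
Height = 3


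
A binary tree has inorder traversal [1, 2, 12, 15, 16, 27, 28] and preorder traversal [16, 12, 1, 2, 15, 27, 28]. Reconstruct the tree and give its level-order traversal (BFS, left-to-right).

Inorder:  [1, 2, 12, 15, 16, 27, 28]
Preorder: [16, 12, 1, 2, 15, 27, 28]
Algorithm: preorder visits root first, so consume preorder in order;
for each root, split the current inorder slice at that value into
left-subtree inorder and right-subtree inorder, then recurse.
Recursive splits:
  root=16; inorder splits into left=[1, 2, 12, 15], right=[27, 28]
  root=12; inorder splits into left=[1, 2], right=[15]
  root=1; inorder splits into left=[], right=[2]
  root=2; inorder splits into left=[], right=[]
  root=15; inorder splits into left=[], right=[]
  root=27; inorder splits into left=[], right=[28]
  root=28; inorder splits into left=[], right=[]
Reconstructed level-order: [16, 12, 27, 1, 15, 28, 2]


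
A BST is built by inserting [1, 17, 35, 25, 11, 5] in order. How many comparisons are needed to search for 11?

Search path for 11: 1 -> 17 -> 11
Found: True
Comparisons: 3


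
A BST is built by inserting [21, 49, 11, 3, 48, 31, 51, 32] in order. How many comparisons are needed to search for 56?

Search path for 56: 21 -> 49 -> 51
Found: False
Comparisons: 3


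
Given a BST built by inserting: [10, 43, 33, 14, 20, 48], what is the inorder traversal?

Tree insertion order: [10, 43, 33, 14, 20, 48]
Tree (level-order array): [10, None, 43, 33, 48, 14, None, None, None, None, 20]
Inorder traversal: [10, 14, 20, 33, 43, 48]


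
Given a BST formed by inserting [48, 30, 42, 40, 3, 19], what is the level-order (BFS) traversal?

Tree insertion order: [48, 30, 42, 40, 3, 19]
Tree (level-order array): [48, 30, None, 3, 42, None, 19, 40]
BFS from the root, enqueuing left then right child of each popped node:
  queue [48] -> pop 48, enqueue [30], visited so far: [48]
  queue [30] -> pop 30, enqueue [3, 42], visited so far: [48, 30]
  queue [3, 42] -> pop 3, enqueue [19], visited so far: [48, 30, 3]
  queue [42, 19] -> pop 42, enqueue [40], visited so far: [48, 30, 3, 42]
  queue [19, 40] -> pop 19, enqueue [none], visited so far: [48, 30, 3, 42, 19]
  queue [40] -> pop 40, enqueue [none], visited so far: [48, 30, 3, 42, 19, 40]
Result: [48, 30, 3, 42, 19, 40]


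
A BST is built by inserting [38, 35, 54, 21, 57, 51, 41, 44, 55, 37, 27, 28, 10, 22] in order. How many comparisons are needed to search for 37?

Search path for 37: 38 -> 35 -> 37
Found: True
Comparisons: 3


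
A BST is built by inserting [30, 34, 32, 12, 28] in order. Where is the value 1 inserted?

Starting tree (level order): [30, 12, 34, None, 28, 32]
Insertion path: 30 -> 12
Result: insert 1 as left child of 12
Final tree (level order): [30, 12, 34, 1, 28, 32]


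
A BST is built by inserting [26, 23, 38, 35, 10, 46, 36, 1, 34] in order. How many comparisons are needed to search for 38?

Search path for 38: 26 -> 38
Found: True
Comparisons: 2


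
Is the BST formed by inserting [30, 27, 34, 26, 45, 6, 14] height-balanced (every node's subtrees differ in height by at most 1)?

Tree (level-order array): [30, 27, 34, 26, None, None, 45, 6, None, None, None, None, 14]
Definition: a tree is height-balanced if, at every node, |h(left) - h(right)| <= 1 (empty subtree has height -1).
Bottom-up per-node check:
  node 14: h_left=-1, h_right=-1, diff=0 [OK], height=0
  node 6: h_left=-1, h_right=0, diff=1 [OK], height=1
  node 26: h_left=1, h_right=-1, diff=2 [FAIL (|1--1|=2 > 1)], height=2
  node 27: h_left=2, h_right=-1, diff=3 [FAIL (|2--1|=3 > 1)], height=3
  node 45: h_left=-1, h_right=-1, diff=0 [OK], height=0
  node 34: h_left=-1, h_right=0, diff=1 [OK], height=1
  node 30: h_left=3, h_right=1, diff=2 [FAIL (|3-1|=2 > 1)], height=4
Node 26 violates the condition: |1 - -1| = 2 > 1.
Result: Not balanced


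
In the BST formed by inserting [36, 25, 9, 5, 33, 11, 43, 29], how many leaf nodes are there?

Tree built from: [36, 25, 9, 5, 33, 11, 43, 29]
Tree (level-order array): [36, 25, 43, 9, 33, None, None, 5, 11, 29]
Rule: A leaf has 0 children.
Per-node child counts:
  node 36: 2 child(ren)
  node 25: 2 child(ren)
  node 9: 2 child(ren)
  node 5: 0 child(ren)
  node 11: 0 child(ren)
  node 33: 1 child(ren)
  node 29: 0 child(ren)
  node 43: 0 child(ren)
Matching nodes: [5, 11, 29, 43]
Count of leaf nodes: 4


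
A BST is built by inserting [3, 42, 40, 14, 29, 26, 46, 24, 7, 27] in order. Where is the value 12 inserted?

Starting tree (level order): [3, None, 42, 40, 46, 14, None, None, None, 7, 29, None, None, 26, None, 24, 27]
Insertion path: 3 -> 42 -> 40 -> 14 -> 7
Result: insert 12 as right child of 7
Final tree (level order): [3, None, 42, 40, 46, 14, None, None, None, 7, 29, None, 12, 26, None, None, None, 24, 27]


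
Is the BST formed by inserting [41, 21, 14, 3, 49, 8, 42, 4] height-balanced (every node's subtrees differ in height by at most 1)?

Tree (level-order array): [41, 21, 49, 14, None, 42, None, 3, None, None, None, None, 8, 4]
Definition: a tree is height-balanced if, at every node, |h(left) - h(right)| <= 1 (empty subtree has height -1).
Bottom-up per-node check:
  node 4: h_left=-1, h_right=-1, diff=0 [OK], height=0
  node 8: h_left=0, h_right=-1, diff=1 [OK], height=1
  node 3: h_left=-1, h_right=1, diff=2 [FAIL (|-1-1|=2 > 1)], height=2
  node 14: h_left=2, h_right=-1, diff=3 [FAIL (|2--1|=3 > 1)], height=3
  node 21: h_left=3, h_right=-1, diff=4 [FAIL (|3--1|=4 > 1)], height=4
  node 42: h_left=-1, h_right=-1, diff=0 [OK], height=0
  node 49: h_left=0, h_right=-1, diff=1 [OK], height=1
  node 41: h_left=4, h_right=1, diff=3 [FAIL (|4-1|=3 > 1)], height=5
Node 3 violates the condition: |-1 - 1| = 2 > 1.
Result: Not balanced


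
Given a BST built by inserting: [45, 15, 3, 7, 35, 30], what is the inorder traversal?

Tree insertion order: [45, 15, 3, 7, 35, 30]
Tree (level-order array): [45, 15, None, 3, 35, None, 7, 30]
Inorder traversal: [3, 7, 15, 30, 35, 45]


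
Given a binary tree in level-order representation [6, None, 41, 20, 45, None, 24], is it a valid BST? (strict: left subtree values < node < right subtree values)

Level-order array: [6, None, 41, 20, 45, None, 24]
Validate using subtree bounds (lo, hi): at each node, require lo < value < hi,
then recurse left with hi=value and right with lo=value.
Preorder trace (stopping at first violation):
  at node 6 with bounds (-inf, +inf): OK
  at node 41 with bounds (6, +inf): OK
  at node 20 with bounds (6, 41): OK
  at node 24 with bounds (20, 41): OK
  at node 45 with bounds (41, +inf): OK
No violation found at any node.
Result: Valid BST


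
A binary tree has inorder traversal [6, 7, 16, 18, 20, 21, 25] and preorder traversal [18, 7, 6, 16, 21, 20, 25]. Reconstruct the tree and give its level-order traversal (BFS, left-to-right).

Inorder:  [6, 7, 16, 18, 20, 21, 25]
Preorder: [18, 7, 6, 16, 21, 20, 25]
Algorithm: preorder visits root first, so consume preorder in order;
for each root, split the current inorder slice at that value into
left-subtree inorder and right-subtree inorder, then recurse.
Recursive splits:
  root=18; inorder splits into left=[6, 7, 16], right=[20, 21, 25]
  root=7; inorder splits into left=[6], right=[16]
  root=6; inorder splits into left=[], right=[]
  root=16; inorder splits into left=[], right=[]
  root=21; inorder splits into left=[20], right=[25]
  root=20; inorder splits into left=[], right=[]
  root=25; inorder splits into left=[], right=[]
Reconstructed level-order: [18, 7, 21, 6, 16, 20, 25]


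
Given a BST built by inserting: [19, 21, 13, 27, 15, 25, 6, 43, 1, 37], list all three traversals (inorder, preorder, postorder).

Tree insertion order: [19, 21, 13, 27, 15, 25, 6, 43, 1, 37]
Tree (level-order array): [19, 13, 21, 6, 15, None, 27, 1, None, None, None, 25, 43, None, None, None, None, 37]
Inorder (L, root, R): [1, 6, 13, 15, 19, 21, 25, 27, 37, 43]
Preorder (root, L, R): [19, 13, 6, 1, 15, 21, 27, 25, 43, 37]
Postorder (L, R, root): [1, 6, 15, 13, 25, 37, 43, 27, 21, 19]


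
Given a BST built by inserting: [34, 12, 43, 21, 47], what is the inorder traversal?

Tree insertion order: [34, 12, 43, 21, 47]
Tree (level-order array): [34, 12, 43, None, 21, None, 47]
Inorder traversal: [12, 21, 34, 43, 47]


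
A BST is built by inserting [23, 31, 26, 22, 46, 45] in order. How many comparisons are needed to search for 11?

Search path for 11: 23 -> 22
Found: False
Comparisons: 2


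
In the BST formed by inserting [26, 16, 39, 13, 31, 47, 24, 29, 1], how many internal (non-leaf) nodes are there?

Tree built from: [26, 16, 39, 13, 31, 47, 24, 29, 1]
Tree (level-order array): [26, 16, 39, 13, 24, 31, 47, 1, None, None, None, 29]
Rule: An internal node has at least one child.
Per-node child counts:
  node 26: 2 child(ren)
  node 16: 2 child(ren)
  node 13: 1 child(ren)
  node 1: 0 child(ren)
  node 24: 0 child(ren)
  node 39: 2 child(ren)
  node 31: 1 child(ren)
  node 29: 0 child(ren)
  node 47: 0 child(ren)
Matching nodes: [26, 16, 13, 39, 31]
Count of internal (non-leaf) nodes: 5


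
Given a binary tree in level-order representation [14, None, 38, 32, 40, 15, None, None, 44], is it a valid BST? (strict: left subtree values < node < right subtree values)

Level-order array: [14, None, 38, 32, 40, 15, None, None, 44]
Validate using subtree bounds (lo, hi): at each node, require lo < value < hi,
then recurse left with hi=value and right with lo=value.
Preorder trace (stopping at first violation):
  at node 14 with bounds (-inf, +inf): OK
  at node 38 with bounds (14, +inf): OK
  at node 32 with bounds (14, 38): OK
  at node 15 with bounds (14, 32): OK
  at node 40 with bounds (38, +inf): OK
  at node 44 with bounds (40, +inf): OK
No violation found at any node.
Result: Valid BST


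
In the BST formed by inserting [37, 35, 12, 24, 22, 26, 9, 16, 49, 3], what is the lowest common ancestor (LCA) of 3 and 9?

Tree insertion order: [37, 35, 12, 24, 22, 26, 9, 16, 49, 3]
Tree (level-order array): [37, 35, 49, 12, None, None, None, 9, 24, 3, None, 22, 26, None, None, 16]
In a BST, the LCA of p=3, q=9 is the first node v on the
root-to-leaf path with p <= v <= q (go left if both < v, right if both > v).
Walk from root:
  at 37: both 3 and 9 < 37, go left
  at 35: both 3 and 9 < 35, go left
  at 12: both 3 and 9 < 12, go left
  at 9: 3 <= 9 <= 9, this is the LCA
LCA = 9


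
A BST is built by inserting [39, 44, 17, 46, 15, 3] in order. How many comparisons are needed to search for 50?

Search path for 50: 39 -> 44 -> 46
Found: False
Comparisons: 3


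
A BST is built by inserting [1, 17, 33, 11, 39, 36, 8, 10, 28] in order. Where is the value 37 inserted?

Starting tree (level order): [1, None, 17, 11, 33, 8, None, 28, 39, None, 10, None, None, 36]
Insertion path: 1 -> 17 -> 33 -> 39 -> 36
Result: insert 37 as right child of 36
Final tree (level order): [1, None, 17, 11, 33, 8, None, 28, 39, None, 10, None, None, 36, None, None, None, None, 37]


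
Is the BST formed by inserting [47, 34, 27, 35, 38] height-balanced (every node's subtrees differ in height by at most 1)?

Tree (level-order array): [47, 34, None, 27, 35, None, None, None, 38]
Definition: a tree is height-balanced if, at every node, |h(left) - h(right)| <= 1 (empty subtree has height -1).
Bottom-up per-node check:
  node 27: h_left=-1, h_right=-1, diff=0 [OK], height=0
  node 38: h_left=-1, h_right=-1, diff=0 [OK], height=0
  node 35: h_left=-1, h_right=0, diff=1 [OK], height=1
  node 34: h_left=0, h_right=1, diff=1 [OK], height=2
  node 47: h_left=2, h_right=-1, diff=3 [FAIL (|2--1|=3 > 1)], height=3
Node 47 violates the condition: |2 - -1| = 3 > 1.
Result: Not balanced


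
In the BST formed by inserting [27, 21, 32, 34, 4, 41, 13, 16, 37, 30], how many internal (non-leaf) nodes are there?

Tree built from: [27, 21, 32, 34, 4, 41, 13, 16, 37, 30]
Tree (level-order array): [27, 21, 32, 4, None, 30, 34, None, 13, None, None, None, 41, None, 16, 37]
Rule: An internal node has at least one child.
Per-node child counts:
  node 27: 2 child(ren)
  node 21: 1 child(ren)
  node 4: 1 child(ren)
  node 13: 1 child(ren)
  node 16: 0 child(ren)
  node 32: 2 child(ren)
  node 30: 0 child(ren)
  node 34: 1 child(ren)
  node 41: 1 child(ren)
  node 37: 0 child(ren)
Matching nodes: [27, 21, 4, 13, 32, 34, 41]
Count of internal (non-leaf) nodes: 7


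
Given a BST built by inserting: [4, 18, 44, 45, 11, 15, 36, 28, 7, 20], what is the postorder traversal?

Tree insertion order: [4, 18, 44, 45, 11, 15, 36, 28, 7, 20]
Tree (level-order array): [4, None, 18, 11, 44, 7, 15, 36, 45, None, None, None, None, 28, None, None, None, 20]
Postorder traversal: [7, 15, 11, 20, 28, 36, 45, 44, 18, 4]


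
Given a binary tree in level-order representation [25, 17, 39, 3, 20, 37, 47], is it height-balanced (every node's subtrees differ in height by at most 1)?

Tree (level-order array): [25, 17, 39, 3, 20, 37, 47]
Definition: a tree is height-balanced if, at every node, |h(left) - h(right)| <= 1 (empty subtree has height -1).
Bottom-up per-node check:
  node 3: h_left=-1, h_right=-1, diff=0 [OK], height=0
  node 20: h_left=-1, h_right=-1, diff=0 [OK], height=0
  node 17: h_left=0, h_right=0, diff=0 [OK], height=1
  node 37: h_left=-1, h_right=-1, diff=0 [OK], height=0
  node 47: h_left=-1, h_right=-1, diff=0 [OK], height=0
  node 39: h_left=0, h_right=0, diff=0 [OK], height=1
  node 25: h_left=1, h_right=1, diff=0 [OK], height=2
All nodes satisfy the balance condition.
Result: Balanced


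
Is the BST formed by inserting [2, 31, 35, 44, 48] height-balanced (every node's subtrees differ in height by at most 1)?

Tree (level-order array): [2, None, 31, None, 35, None, 44, None, 48]
Definition: a tree is height-balanced if, at every node, |h(left) - h(right)| <= 1 (empty subtree has height -1).
Bottom-up per-node check:
  node 48: h_left=-1, h_right=-1, diff=0 [OK], height=0
  node 44: h_left=-1, h_right=0, diff=1 [OK], height=1
  node 35: h_left=-1, h_right=1, diff=2 [FAIL (|-1-1|=2 > 1)], height=2
  node 31: h_left=-1, h_right=2, diff=3 [FAIL (|-1-2|=3 > 1)], height=3
  node 2: h_left=-1, h_right=3, diff=4 [FAIL (|-1-3|=4 > 1)], height=4
Node 35 violates the condition: |-1 - 1| = 2 > 1.
Result: Not balanced


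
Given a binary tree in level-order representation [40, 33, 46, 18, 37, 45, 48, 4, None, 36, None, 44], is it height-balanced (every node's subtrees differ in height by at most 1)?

Tree (level-order array): [40, 33, 46, 18, 37, 45, 48, 4, None, 36, None, 44]
Definition: a tree is height-balanced if, at every node, |h(left) - h(right)| <= 1 (empty subtree has height -1).
Bottom-up per-node check:
  node 4: h_left=-1, h_right=-1, diff=0 [OK], height=0
  node 18: h_left=0, h_right=-1, diff=1 [OK], height=1
  node 36: h_left=-1, h_right=-1, diff=0 [OK], height=0
  node 37: h_left=0, h_right=-1, diff=1 [OK], height=1
  node 33: h_left=1, h_right=1, diff=0 [OK], height=2
  node 44: h_left=-1, h_right=-1, diff=0 [OK], height=0
  node 45: h_left=0, h_right=-1, diff=1 [OK], height=1
  node 48: h_left=-1, h_right=-1, diff=0 [OK], height=0
  node 46: h_left=1, h_right=0, diff=1 [OK], height=2
  node 40: h_left=2, h_right=2, diff=0 [OK], height=3
All nodes satisfy the balance condition.
Result: Balanced


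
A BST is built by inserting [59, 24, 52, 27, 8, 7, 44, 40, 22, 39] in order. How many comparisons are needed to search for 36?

Search path for 36: 59 -> 24 -> 52 -> 27 -> 44 -> 40 -> 39
Found: False
Comparisons: 7


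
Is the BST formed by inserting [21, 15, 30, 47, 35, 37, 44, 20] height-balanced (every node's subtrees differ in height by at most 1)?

Tree (level-order array): [21, 15, 30, None, 20, None, 47, None, None, 35, None, None, 37, None, 44]
Definition: a tree is height-balanced if, at every node, |h(left) - h(right)| <= 1 (empty subtree has height -1).
Bottom-up per-node check:
  node 20: h_left=-1, h_right=-1, diff=0 [OK], height=0
  node 15: h_left=-1, h_right=0, diff=1 [OK], height=1
  node 44: h_left=-1, h_right=-1, diff=0 [OK], height=0
  node 37: h_left=-1, h_right=0, diff=1 [OK], height=1
  node 35: h_left=-1, h_right=1, diff=2 [FAIL (|-1-1|=2 > 1)], height=2
  node 47: h_left=2, h_right=-1, diff=3 [FAIL (|2--1|=3 > 1)], height=3
  node 30: h_left=-1, h_right=3, diff=4 [FAIL (|-1-3|=4 > 1)], height=4
  node 21: h_left=1, h_right=4, diff=3 [FAIL (|1-4|=3 > 1)], height=5
Node 35 violates the condition: |-1 - 1| = 2 > 1.
Result: Not balanced


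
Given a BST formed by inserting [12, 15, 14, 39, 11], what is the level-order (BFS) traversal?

Tree insertion order: [12, 15, 14, 39, 11]
Tree (level-order array): [12, 11, 15, None, None, 14, 39]
BFS from the root, enqueuing left then right child of each popped node:
  queue [12] -> pop 12, enqueue [11, 15], visited so far: [12]
  queue [11, 15] -> pop 11, enqueue [none], visited so far: [12, 11]
  queue [15] -> pop 15, enqueue [14, 39], visited so far: [12, 11, 15]
  queue [14, 39] -> pop 14, enqueue [none], visited so far: [12, 11, 15, 14]
  queue [39] -> pop 39, enqueue [none], visited so far: [12, 11, 15, 14, 39]
Result: [12, 11, 15, 14, 39]


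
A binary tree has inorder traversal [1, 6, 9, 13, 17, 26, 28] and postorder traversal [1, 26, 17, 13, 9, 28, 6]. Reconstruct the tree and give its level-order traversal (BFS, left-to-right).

Inorder:   [1, 6, 9, 13, 17, 26, 28]
Postorder: [1, 26, 17, 13, 9, 28, 6]
Algorithm: postorder visits root last, so walk postorder right-to-left;
each value is the root of the current inorder slice — split it at that
value, recurse on the right subtree first, then the left.
Recursive splits:
  root=6; inorder splits into left=[1], right=[9, 13, 17, 26, 28]
  root=28; inorder splits into left=[9, 13, 17, 26], right=[]
  root=9; inorder splits into left=[], right=[13, 17, 26]
  root=13; inorder splits into left=[], right=[17, 26]
  root=17; inorder splits into left=[], right=[26]
  root=26; inorder splits into left=[], right=[]
  root=1; inorder splits into left=[], right=[]
Reconstructed level-order: [6, 1, 28, 9, 13, 17, 26]


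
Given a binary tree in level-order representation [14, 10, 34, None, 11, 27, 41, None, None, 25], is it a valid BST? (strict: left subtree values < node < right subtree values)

Level-order array: [14, 10, 34, None, 11, 27, 41, None, None, 25]
Validate using subtree bounds (lo, hi): at each node, require lo < value < hi,
then recurse left with hi=value and right with lo=value.
Preorder trace (stopping at first violation):
  at node 14 with bounds (-inf, +inf): OK
  at node 10 with bounds (-inf, 14): OK
  at node 11 with bounds (10, 14): OK
  at node 34 with bounds (14, +inf): OK
  at node 27 with bounds (14, 34): OK
  at node 25 with bounds (14, 27): OK
  at node 41 with bounds (34, +inf): OK
No violation found at any node.
Result: Valid BST


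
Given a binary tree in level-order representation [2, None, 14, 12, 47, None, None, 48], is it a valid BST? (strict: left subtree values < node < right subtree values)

Level-order array: [2, None, 14, 12, 47, None, None, 48]
Validate using subtree bounds (lo, hi): at each node, require lo < value < hi,
then recurse left with hi=value and right with lo=value.
Preorder trace (stopping at first violation):
  at node 2 with bounds (-inf, +inf): OK
  at node 14 with bounds (2, +inf): OK
  at node 12 with bounds (2, 14): OK
  at node 47 with bounds (14, +inf): OK
  at node 48 with bounds (14, 47): VIOLATION
Node 48 violates its bound: not (14 < 48 < 47).
Result: Not a valid BST


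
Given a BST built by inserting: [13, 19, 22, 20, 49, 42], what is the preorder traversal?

Tree insertion order: [13, 19, 22, 20, 49, 42]
Tree (level-order array): [13, None, 19, None, 22, 20, 49, None, None, 42]
Preorder traversal: [13, 19, 22, 20, 49, 42]


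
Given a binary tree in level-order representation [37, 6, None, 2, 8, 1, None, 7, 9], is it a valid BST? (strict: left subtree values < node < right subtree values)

Level-order array: [37, 6, None, 2, 8, 1, None, 7, 9]
Validate using subtree bounds (lo, hi): at each node, require lo < value < hi,
then recurse left with hi=value and right with lo=value.
Preorder trace (stopping at first violation):
  at node 37 with bounds (-inf, +inf): OK
  at node 6 with bounds (-inf, 37): OK
  at node 2 with bounds (-inf, 6): OK
  at node 1 with bounds (-inf, 2): OK
  at node 8 with bounds (6, 37): OK
  at node 7 with bounds (6, 8): OK
  at node 9 with bounds (8, 37): OK
No violation found at any node.
Result: Valid BST


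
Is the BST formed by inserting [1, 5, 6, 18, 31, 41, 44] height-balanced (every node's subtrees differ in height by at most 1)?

Tree (level-order array): [1, None, 5, None, 6, None, 18, None, 31, None, 41, None, 44]
Definition: a tree is height-balanced if, at every node, |h(left) - h(right)| <= 1 (empty subtree has height -1).
Bottom-up per-node check:
  node 44: h_left=-1, h_right=-1, diff=0 [OK], height=0
  node 41: h_left=-1, h_right=0, diff=1 [OK], height=1
  node 31: h_left=-1, h_right=1, diff=2 [FAIL (|-1-1|=2 > 1)], height=2
  node 18: h_left=-1, h_right=2, diff=3 [FAIL (|-1-2|=3 > 1)], height=3
  node 6: h_left=-1, h_right=3, diff=4 [FAIL (|-1-3|=4 > 1)], height=4
  node 5: h_left=-1, h_right=4, diff=5 [FAIL (|-1-4|=5 > 1)], height=5
  node 1: h_left=-1, h_right=5, diff=6 [FAIL (|-1-5|=6 > 1)], height=6
Node 31 violates the condition: |-1 - 1| = 2 > 1.
Result: Not balanced


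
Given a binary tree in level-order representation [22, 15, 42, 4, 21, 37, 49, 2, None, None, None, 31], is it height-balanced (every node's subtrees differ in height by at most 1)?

Tree (level-order array): [22, 15, 42, 4, 21, 37, 49, 2, None, None, None, 31]
Definition: a tree is height-balanced if, at every node, |h(left) - h(right)| <= 1 (empty subtree has height -1).
Bottom-up per-node check:
  node 2: h_left=-1, h_right=-1, diff=0 [OK], height=0
  node 4: h_left=0, h_right=-1, diff=1 [OK], height=1
  node 21: h_left=-1, h_right=-1, diff=0 [OK], height=0
  node 15: h_left=1, h_right=0, diff=1 [OK], height=2
  node 31: h_left=-1, h_right=-1, diff=0 [OK], height=0
  node 37: h_left=0, h_right=-1, diff=1 [OK], height=1
  node 49: h_left=-1, h_right=-1, diff=0 [OK], height=0
  node 42: h_left=1, h_right=0, diff=1 [OK], height=2
  node 22: h_left=2, h_right=2, diff=0 [OK], height=3
All nodes satisfy the balance condition.
Result: Balanced


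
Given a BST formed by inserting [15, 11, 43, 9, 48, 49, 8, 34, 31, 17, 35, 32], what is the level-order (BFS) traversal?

Tree insertion order: [15, 11, 43, 9, 48, 49, 8, 34, 31, 17, 35, 32]
Tree (level-order array): [15, 11, 43, 9, None, 34, 48, 8, None, 31, 35, None, 49, None, None, 17, 32]
BFS from the root, enqueuing left then right child of each popped node:
  queue [15] -> pop 15, enqueue [11, 43], visited so far: [15]
  queue [11, 43] -> pop 11, enqueue [9], visited so far: [15, 11]
  queue [43, 9] -> pop 43, enqueue [34, 48], visited so far: [15, 11, 43]
  queue [9, 34, 48] -> pop 9, enqueue [8], visited so far: [15, 11, 43, 9]
  queue [34, 48, 8] -> pop 34, enqueue [31, 35], visited so far: [15, 11, 43, 9, 34]
  queue [48, 8, 31, 35] -> pop 48, enqueue [49], visited so far: [15, 11, 43, 9, 34, 48]
  queue [8, 31, 35, 49] -> pop 8, enqueue [none], visited so far: [15, 11, 43, 9, 34, 48, 8]
  queue [31, 35, 49] -> pop 31, enqueue [17, 32], visited so far: [15, 11, 43, 9, 34, 48, 8, 31]
  queue [35, 49, 17, 32] -> pop 35, enqueue [none], visited so far: [15, 11, 43, 9, 34, 48, 8, 31, 35]
  queue [49, 17, 32] -> pop 49, enqueue [none], visited so far: [15, 11, 43, 9, 34, 48, 8, 31, 35, 49]
  queue [17, 32] -> pop 17, enqueue [none], visited so far: [15, 11, 43, 9, 34, 48, 8, 31, 35, 49, 17]
  queue [32] -> pop 32, enqueue [none], visited so far: [15, 11, 43, 9, 34, 48, 8, 31, 35, 49, 17, 32]
Result: [15, 11, 43, 9, 34, 48, 8, 31, 35, 49, 17, 32]


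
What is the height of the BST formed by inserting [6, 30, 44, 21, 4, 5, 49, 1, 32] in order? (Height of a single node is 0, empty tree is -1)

Insertion order: [6, 30, 44, 21, 4, 5, 49, 1, 32]
Tree (level-order array): [6, 4, 30, 1, 5, 21, 44, None, None, None, None, None, None, 32, 49]
Compute height bottom-up (empty subtree = -1):
  height(1) = 1 + max(-1, -1) = 0
  height(5) = 1 + max(-1, -1) = 0
  height(4) = 1 + max(0, 0) = 1
  height(21) = 1 + max(-1, -1) = 0
  height(32) = 1 + max(-1, -1) = 0
  height(49) = 1 + max(-1, -1) = 0
  height(44) = 1 + max(0, 0) = 1
  height(30) = 1 + max(0, 1) = 2
  height(6) = 1 + max(1, 2) = 3
Height = 3


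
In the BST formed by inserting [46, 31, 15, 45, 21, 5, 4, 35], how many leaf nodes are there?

Tree built from: [46, 31, 15, 45, 21, 5, 4, 35]
Tree (level-order array): [46, 31, None, 15, 45, 5, 21, 35, None, 4]
Rule: A leaf has 0 children.
Per-node child counts:
  node 46: 1 child(ren)
  node 31: 2 child(ren)
  node 15: 2 child(ren)
  node 5: 1 child(ren)
  node 4: 0 child(ren)
  node 21: 0 child(ren)
  node 45: 1 child(ren)
  node 35: 0 child(ren)
Matching nodes: [4, 21, 35]
Count of leaf nodes: 3


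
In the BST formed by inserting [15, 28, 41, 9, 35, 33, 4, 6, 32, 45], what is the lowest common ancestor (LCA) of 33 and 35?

Tree insertion order: [15, 28, 41, 9, 35, 33, 4, 6, 32, 45]
Tree (level-order array): [15, 9, 28, 4, None, None, 41, None, 6, 35, 45, None, None, 33, None, None, None, 32]
In a BST, the LCA of p=33, q=35 is the first node v on the
root-to-leaf path with p <= v <= q (go left if both < v, right if both > v).
Walk from root:
  at 15: both 33 and 35 > 15, go right
  at 28: both 33 and 35 > 28, go right
  at 41: both 33 and 35 < 41, go left
  at 35: 33 <= 35 <= 35, this is the LCA
LCA = 35


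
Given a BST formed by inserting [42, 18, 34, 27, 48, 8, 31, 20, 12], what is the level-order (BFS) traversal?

Tree insertion order: [42, 18, 34, 27, 48, 8, 31, 20, 12]
Tree (level-order array): [42, 18, 48, 8, 34, None, None, None, 12, 27, None, None, None, 20, 31]
BFS from the root, enqueuing left then right child of each popped node:
  queue [42] -> pop 42, enqueue [18, 48], visited so far: [42]
  queue [18, 48] -> pop 18, enqueue [8, 34], visited so far: [42, 18]
  queue [48, 8, 34] -> pop 48, enqueue [none], visited so far: [42, 18, 48]
  queue [8, 34] -> pop 8, enqueue [12], visited so far: [42, 18, 48, 8]
  queue [34, 12] -> pop 34, enqueue [27], visited so far: [42, 18, 48, 8, 34]
  queue [12, 27] -> pop 12, enqueue [none], visited so far: [42, 18, 48, 8, 34, 12]
  queue [27] -> pop 27, enqueue [20, 31], visited so far: [42, 18, 48, 8, 34, 12, 27]
  queue [20, 31] -> pop 20, enqueue [none], visited so far: [42, 18, 48, 8, 34, 12, 27, 20]
  queue [31] -> pop 31, enqueue [none], visited so far: [42, 18, 48, 8, 34, 12, 27, 20, 31]
Result: [42, 18, 48, 8, 34, 12, 27, 20, 31]


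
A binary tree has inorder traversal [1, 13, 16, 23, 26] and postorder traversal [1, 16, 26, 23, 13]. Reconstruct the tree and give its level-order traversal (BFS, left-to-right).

Inorder:   [1, 13, 16, 23, 26]
Postorder: [1, 16, 26, 23, 13]
Algorithm: postorder visits root last, so walk postorder right-to-left;
each value is the root of the current inorder slice — split it at that
value, recurse on the right subtree first, then the left.
Recursive splits:
  root=13; inorder splits into left=[1], right=[16, 23, 26]
  root=23; inorder splits into left=[16], right=[26]
  root=26; inorder splits into left=[], right=[]
  root=16; inorder splits into left=[], right=[]
  root=1; inorder splits into left=[], right=[]
Reconstructed level-order: [13, 1, 23, 16, 26]
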